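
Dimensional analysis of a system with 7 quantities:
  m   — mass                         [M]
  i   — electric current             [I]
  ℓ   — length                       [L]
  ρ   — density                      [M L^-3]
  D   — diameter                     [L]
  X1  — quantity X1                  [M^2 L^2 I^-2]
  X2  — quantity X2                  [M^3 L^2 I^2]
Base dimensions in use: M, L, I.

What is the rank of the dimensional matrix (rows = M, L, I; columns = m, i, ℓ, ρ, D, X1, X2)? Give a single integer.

3

Exponent matrix [M,L,I] × [m,i,ℓ,ρ,D,X1,X2]:
  M: [ 1  0  0  1  0  2  3]
  L: [ 0  0  1 -3  1  2  2]
  I: [ 0  1  0  0  0 -2  2]
RREF → pivots at {m,i,ℓ} ⇒ r = 3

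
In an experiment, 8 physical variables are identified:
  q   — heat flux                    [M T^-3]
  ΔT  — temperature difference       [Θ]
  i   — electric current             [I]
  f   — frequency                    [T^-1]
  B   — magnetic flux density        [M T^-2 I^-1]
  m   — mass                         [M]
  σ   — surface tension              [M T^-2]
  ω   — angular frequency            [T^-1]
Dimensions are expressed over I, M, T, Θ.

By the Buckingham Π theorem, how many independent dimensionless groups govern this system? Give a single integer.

4

Dimensional matrix (I×M×T×Θ by q×ΔT×i×f×B×m×σ×ω):
  I: [ 0  0  1  0 -1  0  0  0]
  M: [ 1  0  0  0  1  1  1  0]
  T: [-3  0  0 -1 -2  0 -2 -1]
  Θ: [ 0  1  0  0  0  0  0  0]
Row reduction gives pivot columns q,ΔT,i,f; rank = 4
n=8, r=4 ⇒ 4 dimensionless groups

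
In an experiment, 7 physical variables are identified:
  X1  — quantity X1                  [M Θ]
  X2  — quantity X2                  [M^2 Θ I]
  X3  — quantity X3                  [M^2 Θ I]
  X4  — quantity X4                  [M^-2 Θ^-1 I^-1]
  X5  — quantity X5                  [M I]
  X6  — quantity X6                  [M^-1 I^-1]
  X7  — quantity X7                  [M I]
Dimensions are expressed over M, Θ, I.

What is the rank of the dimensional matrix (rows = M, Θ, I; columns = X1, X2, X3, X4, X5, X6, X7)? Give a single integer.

2

Exponent matrix [M,Θ,I] × [X1,X2,X3,X4,X5,X6,X7]:
  M: [ 1  2  2 -2  1 -1  1]
  Θ: [ 1  1  1 -1  0  0  0]
  I: [ 0  1  1 -1  1 -1  1]
RREF → pivots at {X1,X2} ⇒ r = 2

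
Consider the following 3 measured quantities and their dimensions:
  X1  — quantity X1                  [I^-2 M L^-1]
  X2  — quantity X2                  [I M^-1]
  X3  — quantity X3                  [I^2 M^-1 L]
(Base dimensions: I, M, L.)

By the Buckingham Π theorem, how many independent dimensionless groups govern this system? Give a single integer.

1

Dimensional matrix (I×M×L by X1×X2×X3):
  I: [-2  1  2]
  M: [ 1 -1 -1]
  L: [-1  0  1]
Echelon form has 2 nonzero rows (pivots: X1,X2)
3 vars − rank 2 = 1 Π group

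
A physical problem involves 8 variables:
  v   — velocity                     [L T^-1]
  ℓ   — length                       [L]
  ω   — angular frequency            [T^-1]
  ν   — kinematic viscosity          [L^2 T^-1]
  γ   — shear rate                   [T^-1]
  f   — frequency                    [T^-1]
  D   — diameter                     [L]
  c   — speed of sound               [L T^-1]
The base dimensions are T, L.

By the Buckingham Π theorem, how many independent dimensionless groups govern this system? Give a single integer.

Dimensional matrix (T×L by v×ℓ×ω×ν×γ×f×D×c):
  T: [-1  0 -1 -1 -1 -1  0 -1]
  L: [ 1  1  0  2  0  0  1  1]
Echelon form has 2 nonzero rows (pivots: v,ℓ)
n=8, r=2 ⇒ 6 dimensionless groups

6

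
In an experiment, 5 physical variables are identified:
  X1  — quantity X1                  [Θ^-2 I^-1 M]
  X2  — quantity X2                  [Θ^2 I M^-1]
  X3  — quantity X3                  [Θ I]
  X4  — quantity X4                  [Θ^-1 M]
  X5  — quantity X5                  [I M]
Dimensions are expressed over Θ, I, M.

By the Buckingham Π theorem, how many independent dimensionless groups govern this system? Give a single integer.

3

Write exponents as rows Θ,I,M / cols X1,X2,X3,X4,X5:
  Θ: [-2  2  1 -1  0]
  I: [-1  1  1  0  1]
  M: [ 1 -1  0  1  1]
RREF → pivots at {X1,X3} ⇒ r = 2
n=5, r=2 ⇒ 3 dimensionless groups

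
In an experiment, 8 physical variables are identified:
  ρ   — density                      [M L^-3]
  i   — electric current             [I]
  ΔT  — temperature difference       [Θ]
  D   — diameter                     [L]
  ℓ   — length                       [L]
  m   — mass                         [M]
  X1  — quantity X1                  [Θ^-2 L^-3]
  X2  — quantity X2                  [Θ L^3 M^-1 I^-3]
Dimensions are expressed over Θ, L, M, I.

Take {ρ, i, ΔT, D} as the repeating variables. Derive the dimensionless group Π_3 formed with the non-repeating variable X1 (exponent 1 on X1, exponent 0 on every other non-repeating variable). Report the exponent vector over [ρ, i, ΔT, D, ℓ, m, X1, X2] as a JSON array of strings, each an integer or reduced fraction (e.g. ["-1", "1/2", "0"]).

["0", "0", "2", "3", "0", "0", "1", "0"]

Write exponents as rows Θ,L,M,I / cols ρ,i,ΔT,D,ℓ,m,X1,X2:
  Θ: [ 0  0  1  0  0  0 -2  1]
  L: [-3  0  0  1  1  0 -3  3]
  M: [ 1  0  0  0  0  1  0 -1]
  I: [ 0  1  0  0  0  0  0 -3]
RREF → pivots at {ρ,i,ΔT,D} ⇒ r = 4
Repeat: ρ,i,ΔT,D; free: ℓ,m,X1,X2
RREF:
  r0: [   1    0    0    0    0    1    0   -1]
  r1: [   0    1    0    0    0    0    0   -3]
  r2: [   0    0    1    0    0    0   -2    1]
  r3: [   0    0    0    1    1    3   -3    0]
Fix exponent of X1 at 1, ℓ at 0, m at 0, X2 at 0; solve each RREF row for its pivot's exponent:
  r0: exp(ρ) + (0)·1 = 0 ⇒ exp(ρ) = 0
  r1: exp(i) + (0)·1 = 0 ⇒ exp(i) = 0
  r2: exp(ΔT) + (-2)·1 = 0 ⇒ exp(ΔT) = 2
  r3: exp(D) + (-3)·1 = 0 ⇒ exp(D) = 3
Π_3 = ΔT^2 · D^3 · X1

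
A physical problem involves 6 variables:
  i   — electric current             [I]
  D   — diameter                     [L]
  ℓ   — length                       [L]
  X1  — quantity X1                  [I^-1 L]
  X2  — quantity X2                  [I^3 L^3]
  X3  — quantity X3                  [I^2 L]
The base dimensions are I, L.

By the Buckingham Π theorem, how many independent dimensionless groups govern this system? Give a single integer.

4

Dimensional matrix (I×L by i×D×ℓ×X1×X2×X3):
  I: [ 1  0  0 -1  3  2]
  L: [ 0  1  1  1  3  1]
Echelon form has 2 nonzero rows (pivots: i,D)
Π count = n − r = 6 − 2 = 4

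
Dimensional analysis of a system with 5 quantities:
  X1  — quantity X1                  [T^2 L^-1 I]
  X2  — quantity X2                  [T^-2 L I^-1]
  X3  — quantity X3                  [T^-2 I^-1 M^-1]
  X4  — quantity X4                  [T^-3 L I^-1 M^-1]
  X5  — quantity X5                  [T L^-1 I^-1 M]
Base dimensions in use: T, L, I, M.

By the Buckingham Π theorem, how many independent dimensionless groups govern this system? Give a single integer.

2

Write exponents as rows T,L,I,M / cols X1,X2,X3,X4,X5:
  T: [ 2 -2 -2 -3  1]
  L: [-1  1  0  1 -1]
  I: [ 1 -1 -1 -1 -1]
  M: [ 0  0 -1 -1  1]
Row reduction gives pivot columns X1,X3,X4; rank = 3
5 vars − rank 3 = 2 Π groups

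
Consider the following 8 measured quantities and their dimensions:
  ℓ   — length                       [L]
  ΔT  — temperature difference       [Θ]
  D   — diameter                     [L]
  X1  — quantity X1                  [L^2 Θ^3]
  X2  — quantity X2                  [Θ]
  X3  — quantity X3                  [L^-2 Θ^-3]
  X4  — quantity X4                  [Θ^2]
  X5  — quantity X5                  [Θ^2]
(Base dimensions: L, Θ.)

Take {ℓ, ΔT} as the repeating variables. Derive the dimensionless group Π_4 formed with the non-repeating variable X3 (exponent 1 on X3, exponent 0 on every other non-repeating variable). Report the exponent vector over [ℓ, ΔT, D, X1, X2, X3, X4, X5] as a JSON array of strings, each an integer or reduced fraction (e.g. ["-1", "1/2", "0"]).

Write exponents as rows L,Θ / cols ℓ,ΔT,D,X1,X2,X3,X4,X5:
  L: [ 1  0  1  2  0 -2  0  0]
  Θ: [ 0  1  0  3  1 -3  2  2]
Echelon form has 2 nonzero rows (pivots: ℓ,ΔT)
Pivot set = {ℓ,ΔT}, free = {D,X1,X2,X3,X4,X5}
RREF:
  r0: [   1    0    1    2    0   -2    0    0]
  r1: [   0    1    0    3    1   -3    2    2]
Fix exponent of X3 at 1, D at 0, X1 at 0, X2 at 0, X4 at 0, X5 at 0; solve each RREF row for its pivot's exponent:
  r0: exp(ℓ) + (-2)·1 = 0 ⇒ exp(ℓ) = 2
  r1: exp(ΔT) + (-3)·1 = 0 ⇒ exp(ΔT) = 3
Π_4 = ℓ^2 · ΔT^3 · X3

["2", "3", "0", "0", "0", "1", "0", "0"]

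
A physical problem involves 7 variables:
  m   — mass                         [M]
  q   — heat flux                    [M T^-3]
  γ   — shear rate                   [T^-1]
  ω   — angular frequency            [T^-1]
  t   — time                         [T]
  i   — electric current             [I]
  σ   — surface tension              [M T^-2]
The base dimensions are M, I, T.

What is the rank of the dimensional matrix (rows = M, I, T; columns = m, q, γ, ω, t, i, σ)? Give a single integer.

3

Exponent matrix [M,I,T] × [m,q,γ,ω,t,i,σ]:
  M: [ 1  1  0  0  0  0  1]
  I: [ 0  0  0  0  0  1  0]
  T: [ 0 -3 -1 -1  1  0 -2]
Row reduction gives pivot columns m,q,i; rank = 3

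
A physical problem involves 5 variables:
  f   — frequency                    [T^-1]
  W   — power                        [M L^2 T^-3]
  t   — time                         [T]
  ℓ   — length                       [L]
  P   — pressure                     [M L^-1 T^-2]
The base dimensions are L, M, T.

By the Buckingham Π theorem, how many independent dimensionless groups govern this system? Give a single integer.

Exponent matrix [L,M,T] × [f,W,t,ℓ,P]:
  L: [ 0  2  0  1 -1]
  M: [ 0  1  0  0  1]
  T: [-1 -3  1  0 -2]
RREF → pivots at {f,W,ℓ} ⇒ r = 3
n=5, r=3 ⇒ 2 dimensionless groups

2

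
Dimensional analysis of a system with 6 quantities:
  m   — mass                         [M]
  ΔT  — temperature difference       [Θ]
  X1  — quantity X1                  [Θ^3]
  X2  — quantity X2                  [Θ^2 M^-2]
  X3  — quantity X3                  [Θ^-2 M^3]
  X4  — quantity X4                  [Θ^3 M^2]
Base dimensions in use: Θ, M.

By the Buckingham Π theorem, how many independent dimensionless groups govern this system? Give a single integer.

4

Dimensional matrix (Θ×M by m×ΔT×X1×X2×X3×X4):
  Θ: [ 0  1  3  2 -2  3]
  M: [ 1  0  0 -2  3  2]
RREF → pivots at {m,ΔT} ⇒ r = 2
Π count = n − r = 6 − 2 = 4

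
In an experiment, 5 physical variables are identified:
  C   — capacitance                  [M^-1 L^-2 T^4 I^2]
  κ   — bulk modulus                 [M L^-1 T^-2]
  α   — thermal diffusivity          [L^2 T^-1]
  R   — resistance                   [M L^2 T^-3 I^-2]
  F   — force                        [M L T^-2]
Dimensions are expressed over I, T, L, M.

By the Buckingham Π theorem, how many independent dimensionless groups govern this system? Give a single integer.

Exponent matrix [I,T,L,M] × [C,κ,α,R,F]:
  I: [ 2  0  0 -2  0]
  T: [ 4 -2 -1 -3 -2]
  L: [-2 -1  2  2  1]
  M: [-1  1  0  1  1]
Echelon form has 4 nonzero rows (pivots: C,κ,α,R)
5 vars − rank 4 = 1 Π group

1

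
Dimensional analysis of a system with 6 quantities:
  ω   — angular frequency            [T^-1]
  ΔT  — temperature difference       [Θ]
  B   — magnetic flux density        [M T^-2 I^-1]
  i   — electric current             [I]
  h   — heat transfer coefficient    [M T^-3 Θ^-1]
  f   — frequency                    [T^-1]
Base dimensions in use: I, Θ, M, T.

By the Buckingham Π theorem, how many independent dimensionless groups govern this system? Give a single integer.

2

Exponent matrix [I,Θ,M,T] × [ω,ΔT,B,i,h,f]:
  I: [ 0  0 -1  1  0  0]
  Θ: [ 0  1  0  0 -1  0]
  M: [ 0  0  1  0  1  0]
  T: [-1  0 -2  0 -3 -1]
Echelon form has 4 nonzero rows (pivots: ω,ΔT,B,i)
Π count = n − r = 6 − 4 = 2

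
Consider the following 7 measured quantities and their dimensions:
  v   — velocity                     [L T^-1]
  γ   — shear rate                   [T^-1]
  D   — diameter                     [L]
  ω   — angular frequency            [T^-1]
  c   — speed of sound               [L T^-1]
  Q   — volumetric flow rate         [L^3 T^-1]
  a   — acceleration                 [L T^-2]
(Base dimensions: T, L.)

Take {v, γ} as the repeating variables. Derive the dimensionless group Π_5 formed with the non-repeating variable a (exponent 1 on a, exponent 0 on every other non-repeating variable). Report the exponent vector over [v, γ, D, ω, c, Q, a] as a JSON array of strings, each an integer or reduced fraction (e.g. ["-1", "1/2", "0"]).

["-1", "-1", "0", "0", "0", "0", "1"]

Exponent matrix [T,L] × [v,γ,D,ω,c,Q,a]:
  T: [-1 -1  0 -1 -1 -1 -2]
  L: [ 1  0  1  0  1  3  1]
Row reduction gives pivot columns v,γ; rank = 2
Repeat: v,γ; free: D,ω,c,Q,a
RREF:
  r0: [   1    0    1    0    1    3    1]
  r1: [   0    1   -1    1    0   -2    1]
Fix exponent of a at 1, D at 0, ω at 0, c at 0, Q at 0; solve each RREF row for its pivot's exponent:
  r0: exp(v) + (1)·1 = 0 ⇒ exp(v) = -1
  r1: exp(γ) + (1)·1 = 0 ⇒ exp(γ) = -1
Π_5 = v^-1 · γ^-1 · a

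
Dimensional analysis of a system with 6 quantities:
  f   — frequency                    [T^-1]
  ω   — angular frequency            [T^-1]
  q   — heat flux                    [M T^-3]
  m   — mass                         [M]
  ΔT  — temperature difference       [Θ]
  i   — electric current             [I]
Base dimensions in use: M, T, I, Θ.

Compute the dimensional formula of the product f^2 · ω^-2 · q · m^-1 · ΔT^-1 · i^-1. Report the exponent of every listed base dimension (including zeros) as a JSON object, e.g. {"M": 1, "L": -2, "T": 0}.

Write exponents as rows M,T,I,Θ / cols f,ω,q,m,ΔT,i:
  M: [ 0  0  1  1  0  0]
  T: [-1 -1 -3  0  0  0]
  I: [ 0  0  0  0  0  1]
  Θ: [ 0  0  0  0  1  0]
  [M]: (2)·0+(-2)·0+(1)·1+(-1)·1+(-1)·0+(-1)·0 = 0
  [T]: (2)·-1+(-2)·-1+(1)·-3+(-1)·0+(-1)·0+(-1)·0 = -3
  [I]: (2)·0+(-2)·0+(1)·0+(-1)·0+(-1)·0+(-1)·1 = -1
  [Θ]: (2)·0+(-2)·0+(1)·0+(-1)·0+(-1)·1+(-1)·0 = -1
⇒ T^-3 I^-1 Θ^-1

{"M": 0, "T": -3, "I": -1, "Θ": -1}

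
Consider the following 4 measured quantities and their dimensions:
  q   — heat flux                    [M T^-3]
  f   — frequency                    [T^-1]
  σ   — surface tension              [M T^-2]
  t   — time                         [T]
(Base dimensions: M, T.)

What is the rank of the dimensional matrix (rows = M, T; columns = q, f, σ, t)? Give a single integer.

Write exponents as rows M,T / cols q,f,σ,t:
  M: [ 1  0  1  0]
  T: [-3 -1 -2  1]
RREF → pivots at {q,f} ⇒ r = 2

2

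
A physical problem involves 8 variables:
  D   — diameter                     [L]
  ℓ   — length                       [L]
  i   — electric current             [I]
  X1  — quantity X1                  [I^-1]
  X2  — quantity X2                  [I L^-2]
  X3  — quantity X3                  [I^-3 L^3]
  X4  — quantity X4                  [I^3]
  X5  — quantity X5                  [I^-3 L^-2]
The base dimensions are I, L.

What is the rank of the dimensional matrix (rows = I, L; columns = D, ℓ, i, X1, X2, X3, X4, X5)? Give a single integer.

2

Dimensional matrix (I×L by D×ℓ×i×X1×X2×X3×X4×X5):
  I: [ 0  0  1 -1  1 -3  3 -3]
  L: [ 1  1  0  0 -2  3  0 -2]
Row reduction gives pivot columns D,i; rank = 2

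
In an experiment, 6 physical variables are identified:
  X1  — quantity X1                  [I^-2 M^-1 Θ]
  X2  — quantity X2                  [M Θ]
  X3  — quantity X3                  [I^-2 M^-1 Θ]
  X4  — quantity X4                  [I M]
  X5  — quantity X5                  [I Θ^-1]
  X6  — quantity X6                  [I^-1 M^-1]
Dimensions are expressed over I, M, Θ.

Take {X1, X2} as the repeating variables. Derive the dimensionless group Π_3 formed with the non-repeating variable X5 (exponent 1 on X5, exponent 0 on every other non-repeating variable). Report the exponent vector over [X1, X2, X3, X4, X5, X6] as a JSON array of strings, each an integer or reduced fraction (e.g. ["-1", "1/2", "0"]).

Dimensional matrix (I×M×Θ by X1×X2×X3×X4×X5×X6):
  I: [-2  0 -2  1  1 -1]
  M: [-1  1 -1  1  0 -1]
  Θ: [ 1  1  1  0 -1  0]
RREF → pivots at {X1,X2} ⇒ r = 2
Repeat: X1,X2; free: X3,X4,X5,X6
RREF:
  r0: [   1    0    1 -1/2 -1/2  1/2]
  r1: [   0    1    0  1/2 -1/2 -1/2]
  r2: [   0    0    0    0    0    0]
Fix exponent of X5 at 1, X3 at 0, X4 at 0, X6 at 0; solve each RREF row for its pivot's exponent:
  r0: exp(X1) + (-1/2)·1 = 0 ⇒ exp(X1) = 1/2
  r1: exp(X2) + (-1/2)·1 = 0 ⇒ exp(X2) = 1/2
Π_3 = X1^(1/2) · X2^(1/2) · X5

["1/2", "1/2", "0", "0", "1", "0"]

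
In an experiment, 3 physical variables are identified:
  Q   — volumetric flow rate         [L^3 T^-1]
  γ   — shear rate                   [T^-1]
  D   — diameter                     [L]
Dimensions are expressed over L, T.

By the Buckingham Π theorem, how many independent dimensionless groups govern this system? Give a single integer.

Exponent matrix [L,T] × [Q,γ,D]:
  L: [ 3  0  1]
  T: [-1 -1  0]
Row reduction gives pivot columns Q,γ; rank = 2
n=3, r=2 ⇒ 1 dimensionless group

1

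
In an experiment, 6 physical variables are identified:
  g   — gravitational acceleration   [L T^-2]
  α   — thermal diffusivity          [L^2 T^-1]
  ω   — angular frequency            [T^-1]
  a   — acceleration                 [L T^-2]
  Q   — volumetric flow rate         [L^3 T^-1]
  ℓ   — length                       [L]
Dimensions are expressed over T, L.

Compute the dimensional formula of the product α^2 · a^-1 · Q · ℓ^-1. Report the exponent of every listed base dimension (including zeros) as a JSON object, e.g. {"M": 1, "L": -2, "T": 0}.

Dimensional matrix (T×L by g×α×ω×a×Q×ℓ):
  T: [-2 -1 -1 -2 -1  0]
  L: [ 1  2  0  1  3  1]
  [T]: (2)·-1+(-1)·-2+(1)·-1+(-1)·0 = -1
  [L]: (2)·2+(-1)·1+(1)·3+(-1)·1 = 5
⇒ T^-1 L^5

{"T": -1, "L": 5}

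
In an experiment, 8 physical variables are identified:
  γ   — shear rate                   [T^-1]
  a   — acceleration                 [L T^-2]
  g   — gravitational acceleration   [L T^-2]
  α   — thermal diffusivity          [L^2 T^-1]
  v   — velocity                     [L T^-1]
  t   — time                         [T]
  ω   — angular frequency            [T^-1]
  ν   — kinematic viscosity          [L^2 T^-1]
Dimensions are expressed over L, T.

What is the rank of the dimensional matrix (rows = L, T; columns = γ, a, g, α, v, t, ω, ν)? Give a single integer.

Exponent matrix [L,T] × [γ,a,g,α,v,t,ω,ν]:
  L: [ 0  1  1  2  1  0  0  2]
  T: [-1 -2 -2 -1 -1  1 -1 -1]
Row reduction gives pivot columns γ,a; rank = 2

2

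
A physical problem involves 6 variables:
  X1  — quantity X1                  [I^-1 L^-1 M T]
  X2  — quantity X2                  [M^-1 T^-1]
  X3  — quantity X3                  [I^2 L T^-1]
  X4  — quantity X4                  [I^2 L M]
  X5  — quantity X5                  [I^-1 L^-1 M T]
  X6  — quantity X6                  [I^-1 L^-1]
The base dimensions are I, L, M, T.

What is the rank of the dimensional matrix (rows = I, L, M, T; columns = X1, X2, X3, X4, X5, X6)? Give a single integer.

Exponent matrix [I,L,M,T] × [X1,X2,X3,X4,X5,X6]:
  I: [-1  0  2  2 -1 -1]
  L: [-1  0  1  1 -1 -1]
  M: [ 1 -1  0  1  1  0]
  T: [ 1 -1 -1  0  1  0]
Echelon form has 3 nonzero rows (pivots: X1,X2,X3)

3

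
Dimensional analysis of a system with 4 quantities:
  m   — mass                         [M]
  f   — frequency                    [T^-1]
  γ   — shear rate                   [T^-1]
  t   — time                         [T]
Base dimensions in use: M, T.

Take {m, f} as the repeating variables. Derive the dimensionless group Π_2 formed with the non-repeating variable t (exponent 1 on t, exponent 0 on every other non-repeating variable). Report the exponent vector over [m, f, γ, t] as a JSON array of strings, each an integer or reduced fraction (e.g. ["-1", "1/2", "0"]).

Exponent matrix [M,T] × [m,f,γ,t]:
  M: [ 1  0  0  0]
  T: [ 0 -1 -1  1]
RREF → pivots at {m,f} ⇒ r = 2
Repeat: m,f; free: γ,t
RREF:
  r0: [   1    0    0    0]
  r1: [   0    1    1   -1]
Fix exponent of t at 1, γ at 0; solve each RREF row for its pivot's exponent:
  r0: exp(m) + (0)·1 = 0 ⇒ exp(m) = 0
  r1: exp(f) + (-1)·1 = 0 ⇒ exp(f) = 1
Π_2 = f · t

["0", "1", "0", "1"]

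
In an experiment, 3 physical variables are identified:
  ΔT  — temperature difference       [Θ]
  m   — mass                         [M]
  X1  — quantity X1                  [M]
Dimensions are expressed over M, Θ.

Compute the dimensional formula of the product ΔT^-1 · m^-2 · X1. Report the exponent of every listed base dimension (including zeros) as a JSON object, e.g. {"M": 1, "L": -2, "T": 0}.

{"M": -1, "Θ": -1}

Exponent matrix [M,Θ] × [ΔT,m,X1]:
  M: [ 0  1  1]
  Θ: [ 1  0  0]
  [M]: (-1)·0+(-2)·1+(1)·1 = -1
  [Θ]: (-1)·1+(-2)·0+(1)·0 = -1
⇒ M^-1 Θ^-1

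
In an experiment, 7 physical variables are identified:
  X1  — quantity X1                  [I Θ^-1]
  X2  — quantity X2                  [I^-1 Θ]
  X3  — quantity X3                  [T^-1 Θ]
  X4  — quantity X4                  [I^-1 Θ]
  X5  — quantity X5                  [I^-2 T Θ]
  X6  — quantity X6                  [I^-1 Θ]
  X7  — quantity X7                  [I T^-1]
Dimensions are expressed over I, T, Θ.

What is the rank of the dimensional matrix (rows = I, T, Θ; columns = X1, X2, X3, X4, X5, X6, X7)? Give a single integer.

2

Write exponents as rows I,T,Θ / cols X1,X2,X3,X4,X5,X6,X7:
  I: [ 1 -1  0 -1 -2 -1  1]
  T: [ 0  0 -1  0  1  0 -1]
  Θ: [-1  1  1  1  1  1  0]
Echelon form has 2 nonzero rows (pivots: X1,X3)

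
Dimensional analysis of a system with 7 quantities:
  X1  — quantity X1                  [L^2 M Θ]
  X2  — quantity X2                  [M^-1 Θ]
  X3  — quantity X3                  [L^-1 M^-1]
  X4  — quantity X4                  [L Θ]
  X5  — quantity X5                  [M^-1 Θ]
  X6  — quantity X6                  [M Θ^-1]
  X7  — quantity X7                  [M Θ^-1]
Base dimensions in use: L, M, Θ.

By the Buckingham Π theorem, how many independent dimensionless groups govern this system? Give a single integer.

5

Exponent matrix [L,M,Θ] × [X1,X2,X3,X4,X5,X6,X7]:
  L: [ 2  0 -1  1  0  0  0]
  M: [ 1 -1 -1  0 -1  1  1]
  Θ: [ 1  1  0  1  1 -1 -1]
Echelon form has 2 nonzero rows (pivots: X1,X2)
n=7, r=2 ⇒ 5 dimensionless groups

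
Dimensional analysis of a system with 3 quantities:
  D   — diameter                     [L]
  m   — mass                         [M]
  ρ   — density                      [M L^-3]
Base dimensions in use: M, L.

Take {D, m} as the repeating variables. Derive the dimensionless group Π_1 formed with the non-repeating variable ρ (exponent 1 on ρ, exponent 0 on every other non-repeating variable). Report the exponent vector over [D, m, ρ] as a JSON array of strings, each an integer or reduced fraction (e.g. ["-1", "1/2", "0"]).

Exponent matrix [M,L] × [D,m,ρ]:
  M: [ 0  1  1]
  L: [ 1  0 -3]
Row reduction gives pivot columns D,m; rank = 2
Repeat: D,m; free: ρ
RREF:
  r0: [   1    0   -3]
  r1: [   0    1    1]
Fix exponent of ρ at 1; solve each RREF row for its pivot's exponent:
  r0: exp(D) + (-3)·1 = 0 ⇒ exp(D) = 3
  r1: exp(m) + (1)·1 = 0 ⇒ exp(m) = -1
Π_1 = D^3 · m^-1 · ρ

["3", "-1", "1"]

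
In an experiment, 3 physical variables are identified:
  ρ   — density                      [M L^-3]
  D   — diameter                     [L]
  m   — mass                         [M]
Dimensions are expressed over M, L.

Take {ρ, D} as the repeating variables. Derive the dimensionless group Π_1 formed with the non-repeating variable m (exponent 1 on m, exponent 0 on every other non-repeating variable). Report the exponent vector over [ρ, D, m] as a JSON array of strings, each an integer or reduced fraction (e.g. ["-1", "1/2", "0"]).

["-1", "-3", "1"]

Write exponents as rows M,L / cols ρ,D,m:
  M: [ 1  0  1]
  L: [-3  1  0]
RREF → pivots at {ρ,D} ⇒ r = 2
Repeat: ρ,D; free: m
RREF:
  r0: [   1    0    1]
  r1: [   0    1    3]
Fix exponent of m at 1; solve each RREF row for its pivot's exponent:
  r0: exp(ρ) + (1)·1 = 0 ⇒ exp(ρ) = -1
  r1: exp(D) + (3)·1 = 0 ⇒ exp(D) = -3
Π_1 = ρ^-1 · D^-3 · m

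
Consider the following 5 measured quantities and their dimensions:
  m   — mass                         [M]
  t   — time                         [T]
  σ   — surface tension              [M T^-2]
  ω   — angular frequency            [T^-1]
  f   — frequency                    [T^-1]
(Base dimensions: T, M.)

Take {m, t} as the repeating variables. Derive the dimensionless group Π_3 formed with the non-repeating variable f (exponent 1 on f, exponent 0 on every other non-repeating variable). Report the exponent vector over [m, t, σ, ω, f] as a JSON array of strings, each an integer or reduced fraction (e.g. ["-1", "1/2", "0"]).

["0", "1", "0", "0", "1"]

Dimensional matrix (T×M by m×t×σ×ω×f):
  T: [ 0  1 -2 -1 -1]
  M: [ 1  0  1  0  0]
RREF → pivots at {m,t} ⇒ r = 2
Pivot set = {m,t}, free = {σ,ω,f}
RREF:
  r0: [   1    0    1    0    0]
  r1: [   0    1   -2   -1   -1]
Fix exponent of f at 1, σ at 0, ω at 0; solve each RREF row for its pivot's exponent:
  r0: exp(m) + (0)·1 = 0 ⇒ exp(m) = 0
  r1: exp(t) + (-1)·1 = 0 ⇒ exp(t) = 1
Π_3 = t · f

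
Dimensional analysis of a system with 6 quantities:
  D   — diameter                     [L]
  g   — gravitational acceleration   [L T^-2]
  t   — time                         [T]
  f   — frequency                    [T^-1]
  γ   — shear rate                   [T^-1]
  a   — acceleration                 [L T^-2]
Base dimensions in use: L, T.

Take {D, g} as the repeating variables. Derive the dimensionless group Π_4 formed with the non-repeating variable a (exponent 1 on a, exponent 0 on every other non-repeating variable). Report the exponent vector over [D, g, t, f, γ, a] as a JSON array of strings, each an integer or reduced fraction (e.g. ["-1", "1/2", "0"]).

["0", "-1", "0", "0", "0", "1"]

Write exponents as rows L,T / cols D,g,t,f,γ,a:
  L: [ 1  1  0  0  0  1]
  T: [ 0 -2  1 -1 -1 -2]
Row reduction gives pivot columns D,g; rank = 2
Pivot set = {D,g}, free = {t,f,γ,a}
RREF:
  r0: [   1    0  1/2 -1/2 -1/2    0]
  r1: [   0    1 -1/2  1/2  1/2    1]
Fix exponent of a at 1, t at 0, f at 0, γ at 0; solve each RREF row for its pivot's exponent:
  r0: exp(D) + (0)·1 = 0 ⇒ exp(D) = 0
  r1: exp(g) + (1)·1 = 0 ⇒ exp(g) = -1
Π_4 = g^-1 · a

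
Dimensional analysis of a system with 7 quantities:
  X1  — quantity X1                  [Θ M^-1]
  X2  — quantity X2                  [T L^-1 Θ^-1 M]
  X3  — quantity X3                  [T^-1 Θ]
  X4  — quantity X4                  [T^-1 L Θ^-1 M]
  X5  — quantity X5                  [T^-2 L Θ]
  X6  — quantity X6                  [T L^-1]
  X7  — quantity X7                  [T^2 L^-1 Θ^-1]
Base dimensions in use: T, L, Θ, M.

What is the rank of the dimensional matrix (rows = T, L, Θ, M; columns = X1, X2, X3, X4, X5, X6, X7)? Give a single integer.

3

Dimensional matrix (T×L×Θ×M by X1×X2×X3×X4×X5×X6×X7):
  T: [ 0  1 -1 -1 -2  1  2]
  L: [ 0 -1  0  1  1 -1 -1]
  Θ: [ 1 -1  1 -1  1  0 -1]
  M: [-1  1  0  1  0  0  0]
Echelon form has 3 nonzero rows (pivots: X1,X2,X3)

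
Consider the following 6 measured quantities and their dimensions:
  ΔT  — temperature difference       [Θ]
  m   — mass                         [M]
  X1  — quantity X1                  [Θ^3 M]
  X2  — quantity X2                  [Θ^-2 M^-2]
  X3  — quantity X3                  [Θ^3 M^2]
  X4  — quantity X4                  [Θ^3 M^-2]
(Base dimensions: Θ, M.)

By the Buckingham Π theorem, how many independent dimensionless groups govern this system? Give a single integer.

4

Write exponents as rows Θ,M / cols ΔT,m,X1,X2,X3,X4:
  Θ: [ 1  0  3 -2  3  3]
  M: [ 0  1  1 -2  2 -2]
Row reduction gives pivot columns ΔT,m; rank = 2
6 vars − rank 2 = 4 Π groups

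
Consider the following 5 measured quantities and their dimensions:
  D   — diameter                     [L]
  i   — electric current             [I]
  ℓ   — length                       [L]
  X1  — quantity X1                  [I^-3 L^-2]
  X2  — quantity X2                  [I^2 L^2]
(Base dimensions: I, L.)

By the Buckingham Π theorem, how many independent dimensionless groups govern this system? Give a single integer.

Dimensional matrix (I×L by D×i×ℓ×X1×X2):
  I: [ 0  1  0 -3  2]
  L: [ 1  0  1 -2  2]
Echelon form has 2 nonzero rows (pivots: D,i)
n=5, r=2 ⇒ 3 dimensionless groups

3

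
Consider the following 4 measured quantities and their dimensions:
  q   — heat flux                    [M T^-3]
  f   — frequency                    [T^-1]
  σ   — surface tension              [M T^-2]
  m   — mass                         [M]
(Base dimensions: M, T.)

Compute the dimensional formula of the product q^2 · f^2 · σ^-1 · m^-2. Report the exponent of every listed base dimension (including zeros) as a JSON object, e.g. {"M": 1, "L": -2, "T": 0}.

{"M": -1, "T": -6}

Exponent matrix [M,T] × [q,f,σ,m]:
  M: [ 1  0  1  1]
  T: [-3 -1 -2  0]
  [M]: (2)·1+(2)·0+(-1)·1+(-2)·1 = -1
  [T]: (2)·-3+(2)·-1+(-1)·-2+(-2)·0 = -6
⇒ M^-1 T^-6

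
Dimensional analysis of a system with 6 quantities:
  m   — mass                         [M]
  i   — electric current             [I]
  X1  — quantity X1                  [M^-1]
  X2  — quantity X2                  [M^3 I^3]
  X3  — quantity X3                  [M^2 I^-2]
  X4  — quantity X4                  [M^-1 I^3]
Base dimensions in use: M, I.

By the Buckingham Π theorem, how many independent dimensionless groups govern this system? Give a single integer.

4

Dimensional matrix (M×I by m×i×X1×X2×X3×X4):
  M: [ 1  0 -1  3  2 -1]
  I: [ 0  1  0  3 -2  3]
Echelon form has 2 nonzero rows (pivots: m,i)
6 vars − rank 2 = 4 Π groups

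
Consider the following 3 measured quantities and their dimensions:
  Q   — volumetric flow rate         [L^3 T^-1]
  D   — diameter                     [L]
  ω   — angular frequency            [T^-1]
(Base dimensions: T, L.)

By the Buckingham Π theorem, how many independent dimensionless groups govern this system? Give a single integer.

1

Dimensional matrix (T×L by Q×D×ω):
  T: [-1  0 -1]
  L: [ 3  1  0]
Echelon form has 2 nonzero rows (pivots: Q,D)
n=3, r=2 ⇒ 1 dimensionless group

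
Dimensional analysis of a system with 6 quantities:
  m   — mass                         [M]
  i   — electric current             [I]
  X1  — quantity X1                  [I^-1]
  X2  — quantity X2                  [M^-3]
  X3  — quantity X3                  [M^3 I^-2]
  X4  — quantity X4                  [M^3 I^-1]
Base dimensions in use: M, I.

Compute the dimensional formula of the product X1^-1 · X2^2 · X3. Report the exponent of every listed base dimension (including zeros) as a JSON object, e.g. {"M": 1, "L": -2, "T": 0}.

{"M": -3, "I": -1}

Dimensional matrix (M×I by m×i×X1×X2×X3×X4):
  M: [ 1  0  0 -3  3  3]
  I: [ 0  1 -1  0 -2 -1]
  [M]: (-1)·0+(2)·-3+(1)·3 = -3
  [I]: (-1)·-1+(2)·0+(1)·-2 = -1
⇒ M^-3 I^-1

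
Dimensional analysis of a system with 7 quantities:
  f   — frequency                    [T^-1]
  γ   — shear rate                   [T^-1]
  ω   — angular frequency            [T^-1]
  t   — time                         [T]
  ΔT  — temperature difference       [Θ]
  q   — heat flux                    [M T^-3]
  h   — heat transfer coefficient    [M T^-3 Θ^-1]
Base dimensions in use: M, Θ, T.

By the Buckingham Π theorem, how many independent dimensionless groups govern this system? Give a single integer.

Exponent matrix [M,Θ,T] × [f,γ,ω,t,ΔT,q,h]:
  M: [ 0  0  0  0  0  1  1]
  Θ: [ 0  0  0  0  1  0 -1]
  T: [-1 -1 -1  1  0 -3 -3]
RREF → pivots at {f,ΔT,q} ⇒ r = 3
n=7, r=3 ⇒ 4 dimensionless groups

4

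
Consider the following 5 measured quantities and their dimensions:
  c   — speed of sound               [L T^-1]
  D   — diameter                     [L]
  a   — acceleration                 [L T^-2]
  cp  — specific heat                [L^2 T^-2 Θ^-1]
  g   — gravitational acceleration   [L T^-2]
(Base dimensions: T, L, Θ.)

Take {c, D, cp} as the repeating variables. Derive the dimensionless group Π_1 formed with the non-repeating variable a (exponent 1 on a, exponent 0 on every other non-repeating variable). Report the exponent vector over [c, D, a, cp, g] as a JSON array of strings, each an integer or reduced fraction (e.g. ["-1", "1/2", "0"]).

["-2", "1", "1", "0", "0"]

Write exponents as rows T,L,Θ / cols c,D,a,cp,g:
  T: [-1  0 -2 -2 -2]
  L: [ 1  1  1  2  1]
  Θ: [ 0  0  0 -1  0]
RREF → pivots at {c,D,cp} ⇒ r = 3
Repeat: c,D,cp; free: a,g
RREF:
  r0: [   1    0    2    0    2]
  r1: [   0    1   -1    0   -1]
  r2: [   0    0    0    1    0]
Fix exponent of a at 1, g at 0; solve each RREF row for its pivot's exponent:
  r0: exp(c) + (2)·1 = 0 ⇒ exp(c) = -2
  r1: exp(D) + (-1)·1 = 0 ⇒ exp(D) = 1
  r2: exp(cp) + (0)·1 = 0 ⇒ exp(cp) = 0
Π_1 = c^-2 · D · a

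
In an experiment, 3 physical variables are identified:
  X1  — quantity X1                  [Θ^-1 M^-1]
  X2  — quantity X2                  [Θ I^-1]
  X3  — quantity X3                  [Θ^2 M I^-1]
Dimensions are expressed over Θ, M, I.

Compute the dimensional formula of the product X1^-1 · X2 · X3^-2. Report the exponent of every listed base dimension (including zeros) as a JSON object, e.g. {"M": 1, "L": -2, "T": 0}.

Exponent matrix [Θ,M,I] × [X1,X2,X3]:
  Θ: [-1  1  2]
  M: [-1  0  1]
  I: [ 0 -1 -1]
  [Θ]: (-1)·-1+(1)·1+(-2)·2 = -2
  [M]: (-1)·-1+(1)·0+(-2)·1 = -1
  [I]: (-1)·0+(1)·-1+(-2)·-1 = 1
⇒ Θ^-2 M^-1 I

{"Θ": -2, "M": -1, "I": 1}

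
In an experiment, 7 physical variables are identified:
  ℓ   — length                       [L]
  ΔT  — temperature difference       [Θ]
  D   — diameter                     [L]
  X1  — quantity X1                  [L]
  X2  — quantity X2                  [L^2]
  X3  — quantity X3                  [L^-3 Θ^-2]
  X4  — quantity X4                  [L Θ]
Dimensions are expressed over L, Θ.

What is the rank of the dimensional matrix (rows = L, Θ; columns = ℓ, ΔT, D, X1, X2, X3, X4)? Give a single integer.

Write exponents as rows L,Θ / cols ℓ,ΔT,D,X1,X2,X3,X4:
  L: [ 1  0  1  1  2 -3  1]
  Θ: [ 0  1  0  0  0 -2  1]
RREF → pivots at {ℓ,ΔT} ⇒ r = 2

2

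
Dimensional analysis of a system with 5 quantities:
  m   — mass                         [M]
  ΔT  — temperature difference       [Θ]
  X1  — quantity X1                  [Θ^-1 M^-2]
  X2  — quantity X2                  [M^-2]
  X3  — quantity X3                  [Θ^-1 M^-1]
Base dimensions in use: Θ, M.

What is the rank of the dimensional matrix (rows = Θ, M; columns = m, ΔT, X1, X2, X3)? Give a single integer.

Dimensional matrix (Θ×M by m×ΔT×X1×X2×X3):
  Θ: [ 0  1 -1  0 -1]
  M: [ 1  0 -2 -2 -1]
Row reduction gives pivot columns m,ΔT; rank = 2

2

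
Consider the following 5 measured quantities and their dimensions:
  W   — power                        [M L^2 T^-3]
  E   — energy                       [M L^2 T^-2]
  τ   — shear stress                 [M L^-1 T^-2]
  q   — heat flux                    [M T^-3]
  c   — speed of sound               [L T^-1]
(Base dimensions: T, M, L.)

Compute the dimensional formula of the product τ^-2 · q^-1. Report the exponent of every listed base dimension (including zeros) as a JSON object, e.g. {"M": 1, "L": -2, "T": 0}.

Write exponents as rows T,M,L / cols W,E,τ,q,c:
  T: [-3 -2 -2 -3 -1]
  M: [ 1  1  1  1  0]
  L: [ 2  2 -1  0  1]
  [T]: (-2)·-2+(-1)·-3 = 7
  [M]: (-2)·1+(-1)·1 = -3
  [L]: (-2)·-1+(-1)·0 = 2
⇒ T^7 M^-3 L^2

{"T": 7, "M": -3, "L": 2}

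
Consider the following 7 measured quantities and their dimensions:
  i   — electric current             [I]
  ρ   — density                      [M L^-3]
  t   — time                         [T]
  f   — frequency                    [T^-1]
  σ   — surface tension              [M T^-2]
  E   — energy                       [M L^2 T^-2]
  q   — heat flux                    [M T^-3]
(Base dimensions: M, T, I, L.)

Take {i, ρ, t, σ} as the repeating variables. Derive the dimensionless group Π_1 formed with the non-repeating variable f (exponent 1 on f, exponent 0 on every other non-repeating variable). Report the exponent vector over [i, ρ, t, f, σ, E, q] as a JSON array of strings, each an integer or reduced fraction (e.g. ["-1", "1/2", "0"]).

Write exponents as rows M,T,I,L / cols i,ρ,t,f,σ,E,q:
  M: [ 0  1  0  0  1  1  1]
  T: [ 0  0  1 -1 -2 -2 -3]
  I: [ 1  0  0  0  0  0  0]
  L: [ 0 -3  0  0  0  2  0]
RREF → pivots at {i,ρ,t,σ} ⇒ r = 4
Repeat: i,ρ,t,σ; free: f,E,q
RREF:
  r0: [   1    0    0    0    0    0    0]
  r1: [   0    1    0    0    0 -2/3    0]
  r2: [   0    0    1   -1    0  4/3   -1]
  r3: [   0    0    0    0    1  5/3    1]
Fix exponent of f at 1, E at 0, q at 0; solve each RREF row for its pivot's exponent:
  r0: exp(i) + (0)·1 = 0 ⇒ exp(i) = 0
  r1: exp(ρ) + (0)·1 = 0 ⇒ exp(ρ) = 0
  r2: exp(t) + (-1)·1 = 0 ⇒ exp(t) = 1
  r3: exp(σ) + (0)·1 = 0 ⇒ exp(σ) = 0
Π_1 = t · f

["0", "0", "1", "1", "0", "0", "0"]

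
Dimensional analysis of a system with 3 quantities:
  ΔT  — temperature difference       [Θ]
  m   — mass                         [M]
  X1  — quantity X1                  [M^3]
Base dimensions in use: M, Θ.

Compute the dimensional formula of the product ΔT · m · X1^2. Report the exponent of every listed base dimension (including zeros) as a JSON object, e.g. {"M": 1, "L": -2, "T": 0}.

Dimensional matrix (M×Θ by ΔT×m×X1):
  M: [ 0  1  3]
  Θ: [ 1  0  0]
  [M]: (1)·0+(1)·1+(2)·3 = 7
  [Θ]: (1)·1+(1)·0+(2)·0 = 1
⇒ M^7 Θ

{"M": 7, "Θ": 1}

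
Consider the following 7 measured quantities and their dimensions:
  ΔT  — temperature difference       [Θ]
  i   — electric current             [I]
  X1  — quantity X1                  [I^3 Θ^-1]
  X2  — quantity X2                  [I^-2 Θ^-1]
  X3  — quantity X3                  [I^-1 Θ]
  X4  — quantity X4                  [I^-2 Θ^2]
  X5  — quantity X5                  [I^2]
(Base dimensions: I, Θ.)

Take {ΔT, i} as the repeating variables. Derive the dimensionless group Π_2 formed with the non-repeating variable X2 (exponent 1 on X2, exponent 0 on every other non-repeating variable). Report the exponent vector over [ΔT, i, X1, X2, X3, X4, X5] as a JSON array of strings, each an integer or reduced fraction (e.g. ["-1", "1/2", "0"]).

Write exponents as rows I,Θ / cols ΔT,i,X1,X2,X3,X4,X5:
  I: [ 0  1  3 -2 -1 -2  2]
  Θ: [ 1  0 -1 -1  1  2  0]
RREF → pivots at {ΔT,i} ⇒ r = 2
Pivot set = {ΔT,i}, free = {X1,X2,X3,X4,X5}
RREF:
  r0: [   1    0   -1   -1    1    2    0]
  r1: [   0    1    3   -2   -1   -2    2]
Fix exponent of X2 at 1, X1 at 0, X3 at 0, X4 at 0, X5 at 0; solve each RREF row for its pivot's exponent:
  r0: exp(ΔT) + (-1)·1 = 0 ⇒ exp(ΔT) = 1
  r1: exp(i) + (-2)·1 = 0 ⇒ exp(i) = 2
Π_2 = ΔT · i^2 · X2

["1", "2", "0", "1", "0", "0", "0"]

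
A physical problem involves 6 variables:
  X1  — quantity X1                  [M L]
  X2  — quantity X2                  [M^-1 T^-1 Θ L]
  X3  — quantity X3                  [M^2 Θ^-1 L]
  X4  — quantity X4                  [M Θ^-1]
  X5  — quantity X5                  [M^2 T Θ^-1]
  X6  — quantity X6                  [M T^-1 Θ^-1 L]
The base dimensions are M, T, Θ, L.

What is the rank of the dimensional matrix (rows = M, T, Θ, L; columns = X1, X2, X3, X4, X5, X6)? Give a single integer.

3

Exponent matrix [M,T,Θ,L] × [X1,X2,X3,X4,X5,X6]:
  M: [ 1 -1  2  1  2  1]
  T: [ 0 -1  0  0  1 -1]
  Θ: [ 0  1 -1 -1 -1 -1]
  L: [ 1  1  1  0  0  1]
Row reduction gives pivot columns X1,X2,X3; rank = 3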